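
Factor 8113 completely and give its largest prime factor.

8113 = 7 · 1159
1159 = 19 · 61
61 is prime.
So 8113 = 7 · 19 · 61; the largest prime factor is 61.

61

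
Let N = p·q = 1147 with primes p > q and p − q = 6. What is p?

Since p = q + 6, we have 1147 = q(q + 6), so q² + 6q − 1147 = 0.
Discriminant: 6² + 4·1147 = 36 + 4588 = 4624; √4624 = 68.
q = (−6 + 68)/2 = 31, and p = q + 6 = 37.
Check: 31 · 37 = 1147.

37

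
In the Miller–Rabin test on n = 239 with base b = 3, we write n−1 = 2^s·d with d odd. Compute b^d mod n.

239 − 1 = 238 = 2^1 · 119, so d = 119.
3^1 ≡ 3 (mod 239)
3^2 ≡ 3^2 = 9 ≡ 9 (mod 239)
3^4 ≡ 9^2 = 81 ≡ 81 (mod 239)
3^8 ≡ 81^2 = 6561 ≡ 108 (mod 239)
3^16 ≡ 108^2 = 11664 ≡ 192 (mod 239)
3^32 ≡ 192^2 = 36864 ≡ 58 (mod 239)
3^64 ≡ 58^2 = 3364 ≡ 18 (mod 239)
119 = 64 + 32 + 16 + 4 + 2 + 1 in binary powers of 2.
So 3^119 ≡ 18 · 58 · 192 · 81 · 9 · 3 ≡ 1 (mod 239).
Since 3^d ≡ 1 (mod 239), base 3 does not prove 239 composite.

1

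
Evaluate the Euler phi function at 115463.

Factor: 115463 = 19 · 59 · 103.
φ(115463) = (19−1) · (59−1) · (103−1) = 18 · 58 · 102 = 106488.

106488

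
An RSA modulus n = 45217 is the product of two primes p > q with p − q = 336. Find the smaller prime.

Since p = q + 336, we have 45217 = q(q + 336), so q² + 336q − 45217 = 0.
Discriminant: 336² + 4·45217 = 112896 + 180868 = 293764; √293764 = 542.
q = (−336 + 542)/2 = 103, and p = q + 336 = 439.
Check: 103 · 439 = 45217.

103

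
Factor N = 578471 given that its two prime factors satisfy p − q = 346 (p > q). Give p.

Since p = q + 346, we have 578471 = q(q + 346), so q² + 346q − 578471 = 0.
Discriminant: 346² + 4·578471 = 119716 + 2313884 = 2433600; √2433600 = 1560.
q = (−346 + 1560)/2 = 607, and p = q + 346 = 953.
Check: 607 · 953 = 578471.

953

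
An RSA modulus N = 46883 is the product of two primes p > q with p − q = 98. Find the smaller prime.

Since p = q + 98, we have 46883 = q(q + 98), so q² + 98q − 46883 = 0.
Discriminant: 98² + 4·46883 = 9604 + 187532 = 197136; √197136 = 444.
q = (−98 + 444)/2 = 173, and p = q + 98 = 271.
Check: 173 · 271 = 46883.

173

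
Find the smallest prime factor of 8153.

31

8153 is odd.
Digit sum 17, not divisible by 3.
Ends in 3: not divisible by 5.
7: 8153 = 7·1164 + 5
11: 8153 = 11·741 + 2
13: 8153 = 13·627 + 2
17: 8153 = 17·479 + 10
19: 8153 = 19·429 + 2
23: 8153 = 23·354 + 11
29: 8153 = 29·281 + 4
31: 8153 = 31·263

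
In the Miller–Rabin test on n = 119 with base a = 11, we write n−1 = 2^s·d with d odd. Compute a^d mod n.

114

119 − 1 = 118 = 2^1 · 59, so d = 59.
11^1 ≡ 11 (mod 119)
11^2 ≡ 11^2 = 121 ≡ 2 (mod 119)
11^4 ≡ 2^2 = 4 ≡ 4 (mod 119)
11^8 ≡ 4^2 = 16 ≡ 16 (mod 119)
11^16 ≡ 16^2 = 256 ≡ 18 (mod 119)
11^32 ≡ 18^2 = 324 ≡ 86 (mod 119)
59 = 32 + 16 + 8 + 2 + 1 in binary powers of 2.
So 11^59 ≡ 86 · 18 · 16 · 2 · 11 ≡ 114 (mod 119).
Squaring chain: 114; never reaches −1, so base 11 is a Miller–Rabin witness that 119 is composite.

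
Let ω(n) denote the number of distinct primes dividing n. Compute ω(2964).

4

2964 = 2^2 · 741
741 = 3 · 247
247 = 13 · 19
2964 = 2^2 · 3 · 13 · 19, which has 4 distinct prime factors.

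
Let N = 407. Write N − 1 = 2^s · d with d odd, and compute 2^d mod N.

338

407 − 1 = 406 = 2^1 · 203, so d = 203.
2^1 ≡ 2 (mod 407)
2^2 ≡ 2^2 = 4 ≡ 4 (mod 407)
2^4 ≡ 4^2 = 16 ≡ 16 (mod 407)
2^8 ≡ 16^2 = 256 ≡ 256 (mod 407)
2^16 ≡ 256^2 = 65536 ≡ 9 (mod 407)
2^32 ≡ 9^2 = 81 ≡ 81 (mod 407)
2^64 ≡ 81^2 = 6561 ≡ 49 (mod 407)
2^128 ≡ 49^2 = 2401 ≡ 366 (mod 407)
203 = 128 + 64 + 8 + 2 + 1 in binary powers of 2.
So 2^203 ≡ 366 · 49 · 256 · 4 · 2 ≡ 338 (mod 407).
Squaring chain: 338; never reaches −1, so base 2 is a Miller–Rabin witness that 407 is composite.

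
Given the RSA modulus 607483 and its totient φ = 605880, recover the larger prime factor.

991

φ(n) = (p−1)(q−1) = n − (p+q) + 1, so p + q = 607483 − 605880 + 1 = 1604.
p and q are the roots of t² − 1604t + 607483 = 0.
Discriminant: 1604² − 4·607483 = 2572816 − 2429932 = 142884; √142884 = 378.
q = (1604 − 378)/2 = 613, p = (1604 + 378)/2 = 991.
Check: 613 · 991 = 607483.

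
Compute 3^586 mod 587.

3^1 ≡ 3 (mod 587)
3^2 ≡ 3^2 = 9 ≡ 9 (mod 587)
3^4 ≡ 9^2 = 81 ≡ 81 (mod 587)
3^8 ≡ 81^2 = 6561 ≡ 104 (mod 587)
3^16 ≡ 104^2 = 10816 ≡ 250 (mod 587)
3^32 ≡ 250^2 = 62500 ≡ 278 (mod 587)
3^64 ≡ 278^2 = 77284 ≡ 387 (mod 587)
3^128 ≡ 387^2 = 149769 ≡ 84 (mod 587)
3^256 ≡ 84^2 = 7056 ≡ 12 (mod 587)
3^512 ≡ 12^2 = 144 ≡ 144 (mod 587)
586 = 512 + 64 + 8 + 2 in binary powers of 2.
So 3^586 ≡ 144 · 387 · 104 · 9 ≡ 1 (mod 587).
Since the result is 1, base 3 gives no evidence that 587 is composite.

1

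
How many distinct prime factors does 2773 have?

2773 = 47 · 59
2773 = 47 · 59, which has 2 distinct prime factors.

2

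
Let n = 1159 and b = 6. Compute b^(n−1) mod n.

6^1 ≡ 6 (mod 1159)
6^2 ≡ 6^2 = 36 ≡ 36 (mod 1159)
6^4 ≡ 36^2 = 1296 ≡ 137 (mod 1159)
6^8 ≡ 137^2 = 18769 ≡ 225 (mod 1159)
6^16 ≡ 225^2 = 50625 ≡ 788 (mod 1159)
6^32 ≡ 788^2 = 620944 ≡ 879 (mod 1159)
6^64 ≡ 879^2 = 772641 ≡ 747 (mod 1159)
6^128 ≡ 747^2 = 558009 ≡ 530 (mod 1159)
6^256 ≡ 530^2 = 280900 ≡ 422 (mod 1159)
6^512 ≡ 422^2 = 178084 ≡ 757 (mod 1159)
6^1024 ≡ 757^2 = 573049 ≡ 503 (mod 1159)
1158 = 1024 + 128 + 4 + 2 in binary powers of 2.
So 6^1158 ≡ 503 · 530 · 137 · 36 ≡ 125 (mod 1159).
Since 125 ≠ 1, base 6 is a Fermat witness: 1159 is composite.

125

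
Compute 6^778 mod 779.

6^1 ≡ 6 (mod 779)
6^2 ≡ 6^2 = 36 ≡ 36 (mod 779)
6^4 ≡ 36^2 = 1296 ≡ 517 (mod 779)
6^8 ≡ 517^2 = 267289 ≡ 92 (mod 779)
6^16 ≡ 92^2 = 8464 ≡ 674 (mod 779)
6^32 ≡ 674^2 = 454276 ≡ 119 (mod 779)
6^64 ≡ 119^2 = 14161 ≡ 139 (mod 779)
6^128 ≡ 139^2 = 19321 ≡ 625 (mod 779)
6^256 ≡ 625^2 = 390625 ≡ 346 (mod 779)
6^512 ≡ 346^2 = 119716 ≡ 529 (mod 779)
778 = 512 + 256 + 8 + 2 in binary powers of 2.
So 6^778 ≡ 529 · 346 · 92 · 36 ≡ 156 (mod 779).
Since 156 ≠ 1, base 6 is a Fermat witness: 779 is composite.

156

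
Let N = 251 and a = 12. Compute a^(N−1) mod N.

12^1 ≡ 12 (mod 251)
12^2 ≡ 12^2 = 144 ≡ 144 (mod 251)
12^4 ≡ 144^2 = 20736 ≡ 154 (mod 251)
12^8 ≡ 154^2 = 23716 ≡ 122 (mod 251)
12^16 ≡ 122^2 = 14884 ≡ 75 (mod 251)
12^32 ≡ 75^2 = 5625 ≡ 103 (mod 251)
12^64 ≡ 103^2 = 10609 ≡ 67 (mod 251)
12^128 ≡ 67^2 = 4489 ≡ 222 (mod 251)
250 = 128 + 64 + 32 + 16 + 8 + 2 in binary powers of 2.
So 12^250 ≡ 222 · 67 · 103 · 75 · 122 · 144 ≡ 1 (mod 251).
Since the result is 1, base 12 gives no evidence that 251 is composite.

1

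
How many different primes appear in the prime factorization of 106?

2

106 = 2 · 53
106 = 2 · 53, which has 2 distinct prime factors.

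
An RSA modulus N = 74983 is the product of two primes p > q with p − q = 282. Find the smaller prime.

167

Since p = q + 282, we have 74983 = q(q + 282), so q² + 282q − 74983 = 0.
Discriminant: 282² + 4·74983 = 79524 + 299932 = 379456; √379456 = 616.
q = (−282 + 616)/2 = 167, and p = q + 282 = 449.
Check: 167 · 449 = 74983.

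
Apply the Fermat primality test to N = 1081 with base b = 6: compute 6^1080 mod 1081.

6^1 ≡ 6 (mod 1081)
6^2 ≡ 6^2 = 36 ≡ 36 (mod 1081)
6^4 ≡ 36^2 = 1296 ≡ 215 (mod 1081)
6^8 ≡ 215^2 = 46225 ≡ 823 (mod 1081)
6^16 ≡ 823^2 = 677329 ≡ 623 (mod 1081)
6^32 ≡ 623^2 = 388129 ≡ 50 (mod 1081)
6^64 ≡ 50^2 = 2500 ≡ 338 (mod 1081)
6^128 ≡ 338^2 = 114244 ≡ 739 (mod 1081)
6^256 ≡ 739^2 = 546121 ≡ 216 (mod 1081)
6^512 ≡ 216^2 = 46656 ≡ 173 (mod 1081)
6^1024 ≡ 173^2 = 29929 ≡ 742 (mod 1081)
1080 = 1024 + 32 + 16 + 8 in binary powers of 2.
So 6^1080 ≡ 742 · 50 · 623 · 823 ≡ 243 (mod 1081).
Since 243 ≠ 1, base 6 is a Fermat witness: 1081 is composite.

243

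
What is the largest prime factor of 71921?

71921 = 23 · 3127
3127 = 53 · 59
59 is prime.
So 71921 = 23 · 53 · 59; the largest prime factor is 59.

59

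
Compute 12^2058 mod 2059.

1971

12^1 ≡ 12 (mod 2059)
12^2 ≡ 12^2 = 144 ≡ 144 (mod 2059)
12^4 ≡ 144^2 = 20736 ≡ 146 (mod 2059)
12^8 ≡ 146^2 = 21316 ≡ 726 (mod 2059)
12^16 ≡ 726^2 = 527076 ≡ 2031 (mod 2059)
12^32 ≡ 2031^2 = 4124961 ≡ 784 (mod 2059)
12^64 ≡ 784^2 = 614656 ≡ 1074 (mod 2059)
12^128 ≡ 1074^2 = 1153476 ≡ 436 (mod 2059)
12^256 ≡ 436^2 = 190096 ≡ 668 (mod 2059)
12^512 ≡ 668^2 = 446224 ≡ 1480 (mod 2059)
12^1024 ≡ 1480^2 = 2190400 ≡ 1683 (mod 2059)
12^2048 ≡ 1683^2 = 2832489 ≡ 1364 (mod 2059)
2058 = 2048 + 8 + 2 in binary powers of 2.
So 12^2058 ≡ 1364 · 726 · 144 ≡ 1971 (mod 2059).
Since 1971 ≠ 1, base 12 is a Fermat witness: 2059 is composite.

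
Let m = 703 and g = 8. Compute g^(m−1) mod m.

628

8^1 ≡ 8 (mod 703)
8^2 ≡ 8^2 = 64 ≡ 64 (mod 703)
8^4 ≡ 64^2 = 4096 ≡ 581 (mod 703)
8^8 ≡ 581^2 = 337561 ≡ 121 (mod 703)
8^16 ≡ 121^2 = 14641 ≡ 581 (mod 703)
8^32 ≡ 581^2 = 337561 ≡ 121 (mod 703)
8^64 ≡ 121^2 = 14641 ≡ 581 (mod 703)
8^128 ≡ 581^2 = 337561 ≡ 121 (mod 703)
8^256 ≡ 121^2 = 14641 ≡ 581 (mod 703)
8^512 ≡ 581^2 = 337561 ≡ 121 (mod 703)
702 = 512 + 128 + 32 + 16 + 8 + 4 + 2 in binary powers of 2.
So 8^702 ≡ 121 · 121 · 121 · 581 · 121 · 581 · 64 ≡ 628 (mod 703).
Since 628 ≠ 1, base 8 is a Fermat witness: 703 is composite.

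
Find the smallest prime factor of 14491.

14491 is odd.
Digit sum 19, not divisible by 3.
Ends in 1: not divisible by 5.
7: 14491 = 7·2070 + 1
11: 14491 = 11·1317 + 4
13: 14491 = 13·1114 + 9
17: 14491 = 17·852 + 7
19: 14491 = 19·762 + 13
23: 14491 = 23·630 + 1
29: 14491 = 29·499 + 20
31: 14491 = 31·467 + 14
37: 14491 = 37·391 + 24
41: 14491 = 41·353 + 18
43: 14491 = 43·337

43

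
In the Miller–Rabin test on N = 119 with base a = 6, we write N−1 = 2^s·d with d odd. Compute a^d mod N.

119 − 1 = 118 = 2^1 · 59, so d = 59.
6^1 ≡ 6 (mod 119)
6^2 ≡ 6^2 = 36 ≡ 36 (mod 119)
6^4 ≡ 36^2 = 1296 ≡ 106 (mod 119)
6^8 ≡ 106^2 = 11236 ≡ 50 (mod 119)
6^16 ≡ 50^2 = 2500 ≡ 1 (mod 119)
6^32 ≡ 1^2 = 1 ≡ 1 (mod 119)
59 = 32 + 16 + 8 + 2 + 1 in binary powers of 2.
So 6^59 ≡ 1 · 1 · 50 · 36 · 6 ≡ 90 (mod 119).
Squaring chain: 90; never reaches −1, so base 6 is a Miller–Rabin witness that 119 is composite.

90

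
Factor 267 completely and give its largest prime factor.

267 = 3 · 89
89 is prime.
So 267 = 3 · 89; the largest prime factor is 89.

89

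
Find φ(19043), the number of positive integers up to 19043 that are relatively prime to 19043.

18768

Factor: 19043 = 137 · 139.
φ(19043) = (137−1) · (139−1) = 136 · 138 = 18768.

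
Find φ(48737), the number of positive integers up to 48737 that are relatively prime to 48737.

Factor: 48737 = 13 · 23 · 163.
φ(48737) = (13−1) · (23−1) · (163−1) = 12 · 22 · 162 = 42768.

42768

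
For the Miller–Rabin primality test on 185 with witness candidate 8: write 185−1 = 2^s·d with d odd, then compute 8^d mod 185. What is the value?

162

185 − 1 = 184 = 2^3 · 23, so d = 23.
8^1 ≡ 8 (mod 185)
8^2 ≡ 8^2 = 64 ≡ 64 (mod 185)
8^4 ≡ 64^2 = 4096 ≡ 26 (mod 185)
8^8 ≡ 26^2 = 676 ≡ 121 (mod 185)
8^16 ≡ 121^2 = 14641 ≡ 26 (mod 185)
23 = 16 + 4 + 2 + 1 in binary powers of 2.
So 8^23 ≡ 26 · 26 · 64 · 8 ≡ 162 (mod 185).
Squaring chain: 162 → 159 → 121; never reaches −1, so base 8 is a Miller–Rabin witness that 185 is composite.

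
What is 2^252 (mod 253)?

81

2^1 ≡ 2 (mod 253)
2^2 ≡ 2^2 = 4 ≡ 4 (mod 253)
2^4 ≡ 4^2 = 16 ≡ 16 (mod 253)
2^8 ≡ 16^2 = 256 ≡ 3 (mod 253)
2^16 ≡ 3^2 = 9 ≡ 9 (mod 253)
2^32 ≡ 9^2 = 81 ≡ 81 (mod 253)
2^64 ≡ 81^2 = 6561 ≡ 236 (mod 253)
2^128 ≡ 236^2 = 55696 ≡ 36 (mod 253)
252 = 128 + 64 + 32 + 16 + 8 + 4 in binary powers of 2.
So 2^252 ≡ 36 · 236 · 81 · 9 · 3 · 16 ≡ 81 (mod 253).
Since 81 ≠ 1, base 2 is a Fermat witness: 253 is composite.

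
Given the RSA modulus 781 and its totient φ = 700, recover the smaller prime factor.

φ(n) = (p−1)(q−1) = n − (p+q) + 1, so p + q = 781 − 700 + 1 = 82.
p and q are the roots of t² − 82t + 781 = 0.
Discriminant: 82² − 4·781 = 6724 − 3124 = 3600; √3600 = 60.
q = (82 − 60)/2 = 11, p = (82 + 60)/2 = 71.
Check: 11 · 71 = 781.

11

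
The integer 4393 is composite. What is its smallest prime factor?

4393 is odd.
Digit sum 19, not divisible by 3.
Ends in 3: not divisible by 5.
7: 4393 = 7·627 + 4
11: 4393 = 11·399 + 4
13: 4393 = 13·337 + 12
17: 4393 = 17·258 + 7
19: 4393 = 19·231 + 4
23: 4393 = 23·191

23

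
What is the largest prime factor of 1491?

1491 = 3 · 497
497 = 7 · 71
71 is prime.
So 1491 = 3 · 7 · 71; the largest prime factor is 71.

71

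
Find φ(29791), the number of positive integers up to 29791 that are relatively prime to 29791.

Factor: 29791 = 31^3.
φ(29791) = 31^2·(31−1) = 28830.

28830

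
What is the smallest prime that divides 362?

2

362 is even: 2 divides it.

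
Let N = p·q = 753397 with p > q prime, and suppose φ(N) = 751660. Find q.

827

φ(n) = (p−1)(q−1) = n − (p+q) + 1, so p + q = 753397 − 751660 + 1 = 1738.
p and q are the roots of t² − 1738t + 753397 = 0.
Discriminant: 1738² − 4·753397 = 3020644 − 3013588 = 7056; √7056 = 84.
q = (1738 − 84)/2 = 827, p = (1738 + 84)/2 = 911.
Check: 827 · 911 = 753397.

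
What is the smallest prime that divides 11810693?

11810693 is odd.
Digit sum 29, not divisible by 3.
Ends in 3: not divisible by 5.
7: 11810693 = 7·1687241 + 6
11: 11810693 = 11·1073699 + 4
13: 11810693 = 13·908514 + 11
17: 11810693 = 17·694746 + 11
19: 11810693 = 19·621615 + 8
23: 11810693 = 23·513508 + 9
29: 11810693 = 29·407265 + 8
31: 11810693 = 31·380990 + 3
37: 11810693 = 37·319207 + 34
41: 11810693 = 41·288065 + 28
43: 11810693 = 43·274667 + 12
47: 11810693 = 47·251291 + 16
53: 11810693 = 53·222843 + 14
59: 11810693 = 59·200181 + 14
61: 11810693 = 61·193617 + 56
67: 11810693 = 67·176279

67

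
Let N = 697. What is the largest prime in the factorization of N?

697 = 17 · 41
41 is prime.
So 697 = 17 · 41; the largest prime factor is 41.

41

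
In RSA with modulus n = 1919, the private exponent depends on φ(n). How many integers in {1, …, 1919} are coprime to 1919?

Factor: 1919 = 19 · 101.
φ(1919) = (19−1) · (101−1) = 18 · 100 = 1800.

1800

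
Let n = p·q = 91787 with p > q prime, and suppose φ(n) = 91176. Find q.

φ(n) = (p−1)(q−1) = n − (p+q) + 1, so p + q = 91787 − 91176 + 1 = 612.
p and q are the roots of t² − 612t + 91787 = 0.
Discriminant: 612² − 4·91787 = 374544 − 367148 = 7396; √7396 = 86.
q = (612 − 86)/2 = 263, p = (612 + 86)/2 = 349.
Check: 263 · 349 = 91787.

263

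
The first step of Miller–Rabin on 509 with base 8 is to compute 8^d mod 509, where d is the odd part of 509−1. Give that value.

509 − 1 = 508 = 2^2 · 127, so d = 127.
8^1 ≡ 8 (mod 509)
8^2 ≡ 8^2 = 64 ≡ 64 (mod 509)
8^4 ≡ 64^2 = 4096 ≡ 24 (mod 509)
8^8 ≡ 24^2 = 576 ≡ 67 (mod 509)
8^16 ≡ 67^2 = 4489 ≡ 417 (mod 509)
8^32 ≡ 417^2 = 173889 ≡ 320 (mod 509)
8^64 ≡ 320^2 = 102400 ≡ 91 (mod 509)
127 = 64 + 32 + 16 + 8 + 4 + 2 + 1 in binary powers of 2.
So 8^127 ≡ 91 · 320 · 417 · 67 · 24 · 64 · 8 ≡ 208 (mod 509).
Squaring chain: 208 → 508; reaches −1, so base 8 does not prove 509 composite.

208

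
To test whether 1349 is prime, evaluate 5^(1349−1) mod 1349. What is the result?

54

5^1 ≡ 5 (mod 1349)
5^2 ≡ 5^2 = 25 ≡ 25 (mod 1349)
5^4 ≡ 25^2 = 625 ≡ 625 (mod 1349)
5^8 ≡ 625^2 = 390625 ≡ 764 (mod 1349)
5^16 ≡ 764^2 = 583696 ≡ 928 (mod 1349)
5^32 ≡ 928^2 = 861184 ≡ 522 (mod 1349)
5^64 ≡ 522^2 = 272484 ≡ 1335 (mod 1349)
5^128 ≡ 1335^2 = 1782225 ≡ 196 (mod 1349)
5^256 ≡ 196^2 = 38416 ≡ 644 (mod 1349)
5^512 ≡ 644^2 = 414736 ≡ 593 (mod 1349)
5^1024 ≡ 593^2 = 351649 ≡ 909 (mod 1349)
1348 = 1024 + 256 + 64 + 4 in binary powers of 2.
So 5^1348 ≡ 909 · 644 · 1335 · 625 ≡ 54 (mod 1349).
Since 54 ≠ 1, base 5 is a Fermat witness: 1349 is composite.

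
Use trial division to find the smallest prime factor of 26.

26 is even: 2 divides it.

2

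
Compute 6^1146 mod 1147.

776

6^1 ≡ 6 (mod 1147)
6^2 ≡ 6^2 = 36 ≡ 36 (mod 1147)
6^4 ≡ 36^2 = 1296 ≡ 149 (mod 1147)
6^8 ≡ 149^2 = 22201 ≡ 408 (mod 1147)
6^16 ≡ 408^2 = 166464 ≡ 149 (mod 1147)
6^32 ≡ 149^2 = 22201 ≡ 408 (mod 1147)
6^64 ≡ 408^2 = 166464 ≡ 149 (mod 1147)
6^128 ≡ 149^2 = 22201 ≡ 408 (mod 1147)
6^256 ≡ 408^2 = 166464 ≡ 149 (mod 1147)
6^512 ≡ 149^2 = 22201 ≡ 408 (mod 1147)
6^1024 ≡ 408^2 = 166464 ≡ 149 (mod 1147)
1146 = 1024 + 64 + 32 + 16 + 8 + 2 in binary powers of 2.
So 6^1146 ≡ 149 · 149 · 408 · 149 · 408 · 36 ≡ 776 (mod 1147).
Since 776 ≠ 1, base 6 is a Fermat witness: 1147 is composite.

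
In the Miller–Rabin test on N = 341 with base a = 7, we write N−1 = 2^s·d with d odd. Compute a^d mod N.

341 − 1 = 340 = 2^2 · 85, so d = 85.
7^1 ≡ 7 (mod 341)
7^2 ≡ 7^2 = 49 ≡ 49 (mod 341)
7^4 ≡ 49^2 = 2401 ≡ 14 (mod 341)
7^8 ≡ 14^2 = 196 ≡ 196 (mod 341)
7^16 ≡ 196^2 = 38416 ≡ 224 (mod 341)
7^32 ≡ 224^2 = 50176 ≡ 49 (mod 341)
7^64 ≡ 49^2 = 2401 ≡ 14 (mod 341)
85 = 64 + 16 + 4 + 1 in binary powers of 2.
So 7^85 ≡ 14 · 224 · 14 · 7 ≡ 87 (mod 341).
Squaring chain: 87 → 67; never reaches −1, so base 7 is a Miller–Rabin witness that 341 is composite.

87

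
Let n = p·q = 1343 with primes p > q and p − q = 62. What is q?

17

Since p = q + 62, we have 1343 = q(q + 62), so q² + 62q − 1343 = 0.
Discriminant: 62² + 4·1343 = 3844 + 5372 = 9216; √9216 = 96.
q = (−62 + 96)/2 = 17, and p = q + 62 = 79.
Check: 17 · 79 = 1343.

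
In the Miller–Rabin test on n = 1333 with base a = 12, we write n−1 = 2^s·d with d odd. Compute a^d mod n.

457

1333 − 1 = 1332 = 2^2 · 333, so d = 333.
12^1 ≡ 12 (mod 1333)
12^2 ≡ 12^2 = 144 ≡ 144 (mod 1333)
12^4 ≡ 144^2 = 20736 ≡ 741 (mod 1333)
12^8 ≡ 741^2 = 549081 ≡ 1218 (mod 1333)
12^16 ≡ 1218^2 = 1483524 ≡ 1228 (mod 1333)
12^32 ≡ 1228^2 = 1507984 ≡ 361 (mod 1333)
12^64 ≡ 361^2 = 130321 ≡ 1020 (mod 1333)
12^128 ≡ 1020^2 = 1040400 ≡ 660 (mod 1333)
12^256 ≡ 660^2 = 435600 ≡ 1042 (mod 1333)
333 = 256 + 64 + 8 + 4 + 1 in binary powers of 2.
So 12^333 ≡ 1042 · 1020 · 1218 · 741 · 12 ≡ 457 (mod 1333).
Squaring chain: 457 → 901; never reaches −1, so base 12 is a Miller–Rabin witness that 1333 is composite.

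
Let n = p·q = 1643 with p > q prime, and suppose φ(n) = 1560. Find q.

φ(n) = (p−1)(q−1) = n − (p+q) + 1, so p + q = 1643 − 1560 + 1 = 84.
p and q are the roots of t² − 84t + 1643 = 0.
Discriminant: 84² − 4·1643 = 7056 − 6572 = 484; √484 = 22.
q = (84 − 22)/2 = 31, p = (84 + 22)/2 = 53.
Check: 31 · 53 = 1643.

31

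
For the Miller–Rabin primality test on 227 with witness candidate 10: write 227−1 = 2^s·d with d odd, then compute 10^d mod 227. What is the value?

1

227 − 1 = 226 = 2^1 · 113, so d = 113.
10^1 ≡ 10 (mod 227)
10^2 ≡ 10^2 = 100 ≡ 100 (mod 227)
10^4 ≡ 100^2 = 10000 ≡ 12 (mod 227)
10^8 ≡ 12^2 = 144 ≡ 144 (mod 227)
10^16 ≡ 144^2 = 20736 ≡ 79 (mod 227)
10^32 ≡ 79^2 = 6241 ≡ 112 (mod 227)
10^64 ≡ 112^2 = 12544 ≡ 59 (mod 227)
113 = 64 + 32 + 16 + 1 in binary powers of 2.
So 10^113 ≡ 59 · 112 · 79 · 10 ≡ 1 (mod 227).
Since 10^d ≡ 1 (mod 227), base 10 does not prove 227 composite.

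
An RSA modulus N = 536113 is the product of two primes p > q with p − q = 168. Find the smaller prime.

Since p = q + 168, we have 536113 = q(q + 168), so q² + 168q − 536113 = 0.
Discriminant: 168² + 4·536113 = 28224 + 2144452 = 2172676; √2172676 = 1474.
q = (−168 + 1474)/2 = 653, and p = q + 168 = 821.
Check: 653 · 821 = 536113.

653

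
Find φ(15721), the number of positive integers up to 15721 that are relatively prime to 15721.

15444

Factor: 15721 = 79 · 199.
φ(15721) = (79−1) · (199−1) = 78 · 198 = 15444.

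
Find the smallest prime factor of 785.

785 is odd.
Digit sum 20, not divisible by 3.
Ends in 5: divisible by 5.

5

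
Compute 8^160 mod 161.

36

8^1 ≡ 8 (mod 161)
8^2 ≡ 8^2 = 64 ≡ 64 (mod 161)
8^4 ≡ 64^2 = 4096 ≡ 71 (mod 161)
8^8 ≡ 71^2 = 5041 ≡ 50 (mod 161)
8^16 ≡ 50^2 = 2500 ≡ 85 (mod 161)
8^32 ≡ 85^2 = 7225 ≡ 141 (mod 161)
8^64 ≡ 141^2 = 19881 ≡ 78 (mod 161)
8^128 ≡ 78^2 = 6084 ≡ 127 (mod 161)
160 = 128 + 32 in binary powers of 2.
So 8^160 ≡ 127 · 141 ≡ 36 (mod 161).
Since 36 ≠ 1, base 8 is a Fermat witness: 161 is composite.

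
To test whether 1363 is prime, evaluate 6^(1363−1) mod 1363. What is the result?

6^1 ≡ 6 (mod 1363)
6^2 ≡ 6^2 = 36 ≡ 36 (mod 1363)
6^4 ≡ 36^2 = 1296 ≡ 1296 (mod 1363)
6^8 ≡ 1296^2 = 1679616 ≡ 400 (mod 1363)
6^16 ≡ 400^2 = 160000 ≡ 529 (mod 1363)
6^32 ≡ 529^2 = 279841 ≡ 426 (mod 1363)
6^64 ≡ 426^2 = 181476 ≡ 197 (mod 1363)
6^128 ≡ 197^2 = 38809 ≡ 645 (mod 1363)
6^256 ≡ 645^2 = 416025 ≡ 310 (mod 1363)
6^512 ≡ 310^2 = 96100 ≡ 690 (mod 1363)
6^1024 ≡ 690^2 = 476100 ≡ 413 (mod 1363)
1362 = 1024 + 256 + 64 + 16 + 2 in binary powers of 2.
So 6^1362 ≡ 413 · 310 · 197 · 529 · 36 ≡ 397 (mod 1363).
Since 397 ≠ 1, base 6 is a Fermat witness: 1363 is composite.

397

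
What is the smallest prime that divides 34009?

34009 is odd.
Digit sum 16, not divisible by 3.
Ends in 9: not divisible by 5.
7: 34009 = 7·4858 + 3
11: 34009 = 11·3091 + 8
13: 34009 = 13·2616 + 1
17: 34009 = 17·2000 + 9
19: 34009 = 19·1789 + 18
23: 34009 = 23·1478 + 15
29: 34009 = 29·1172 + 21
31: 34009 = 31·1097 + 2
37: 34009 = 37·919 + 6
41: 34009 = 41·829 + 20
43: 34009 = 43·790 + 39
47: 34009 = 47·723 + 28
53: 34009 = 53·641 + 36
59: 34009 = 59·576 + 25
61: 34009 = 61·557 + 32
67: 34009 = 67·507 + 40
71: 34009 = 71·479

71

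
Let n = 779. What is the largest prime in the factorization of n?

41

779 = 19 · 41
41 is prime.
So 779 = 19 · 41; the largest prime factor is 41.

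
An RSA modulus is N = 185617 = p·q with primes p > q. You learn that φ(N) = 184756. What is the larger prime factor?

443

φ(n) = (p−1)(q−1) = n − (p+q) + 1, so p + q = 185617 − 184756 + 1 = 862.
p and q are the roots of t² − 862t + 185617 = 0.
Discriminant: 862² − 4·185617 = 743044 − 742468 = 576; √576 = 24.
q = (862 − 24)/2 = 419, p = (862 + 24)/2 = 443.
Check: 419 · 443 = 185617.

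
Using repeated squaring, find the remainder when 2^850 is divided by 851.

2^1 ≡ 2 (mod 851)
2^2 ≡ 2^2 = 4 ≡ 4 (mod 851)
2^4 ≡ 4^2 = 16 ≡ 16 (mod 851)
2^8 ≡ 16^2 = 256 ≡ 256 (mod 851)
2^16 ≡ 256^2 = 65536 ≡ 9 (mod 851)
2^32 ≡ 9^2 = 81 ≡ 81 (mod 851)
2^64 ≡ 81^2 = 6561 ≡ 604 (mod 851)
2^128 ≡ 604^2 = 364816 ≡ 588 (mod 851)
2^256 ≡ 588^2 = 345744 ≡ 238 (mod 851)
2^512 ≡ 238^2 = 56644 ≡ 478 (mod 851)
850 = 512 + 256 + 64 + 16 + 2 in binary powers of 2.
So 2^850 ≡ 478 · 238 · 604 · 9 · 4 ≡ 169 (mod 851).
Since 169 ≠ 1, base 2 is a Fermat witness: 851 is composite.

169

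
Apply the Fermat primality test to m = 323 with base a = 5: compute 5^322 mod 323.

5^1 ≡ 5 (mod 323)
5^2 ≡ 5^2 = 25 ≡ 25 (mod 323)
5^4 ≡ 25^2 = 625 ≡ 302 (mod 323)
5^8 ≡ 302^2 = 91204 ≡ 118 (mod 323)
5^16 ≡ 118^2 = 13924 ≡ 35 (mod 323)
5^32 ≡ 35^2 = 1225 ≡ 256 (mod 323)
5^64 ≡ 256^2 = 65536 ≡ 290 (mod 323)
5^128 ≡ 290^2 = 84100 ≡ 120 (mod 323)
5^256 ≡ 120^2 = 14400 ≡ 188 (mod 323)
322 = 256 + 64 + 2 in binary powers of 2.
So 5^322 ≡ 188 · 290 · 25 ≡ 263 (mod 323).
Since 263 ≠ 1, base 5 is a Fermat witness: 323 is composite.

263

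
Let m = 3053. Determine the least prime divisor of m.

3053 is odd.
Digit sum 11, not divisible by 3.
Ends in 3: not divisible by 5.
7: 3053 = 7·436 + 1
11: 3053 = 11·277 + 6
13: 3053 = 13·234 + 11
17: 3053 = 17·179 + 10
19: 3053 = 19·160 + 13
23: 3053 = 23·132 + 17
29: 3053 = 29·105 + 8
31: 3053 = 31·98 + 15
37: 3053 = 37·82 + 19
41: 3053 = 41·74 + 19
43: 3053 = 43·71

43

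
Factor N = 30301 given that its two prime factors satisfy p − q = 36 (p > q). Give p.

Since p = q + 36, we have 30301 = q(q + 36), so q² + 36q − 30301 = 0.
Discriminant: 36² + 4·30301 = 1296 + 121204 = 122500; √122500 = 350.
q = (−36 + 350)/2 = 157, and p = q + 36 = 193.
Check: 157 · 193 = 30301.

193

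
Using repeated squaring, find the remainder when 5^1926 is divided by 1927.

291

5^1 ≡ 5 (mod 1927)
5^2 ≡ 5^2 = 25 ≡ 25 (mod 1927)
5^4 ≡ 25^2 = 625 ≡ 625 (mod 1927)
5^8 ≡ 625^2 = 390625 ≡ 1371 (mod 1927)
5^16 ≡ 1371^2 = 1879641 ≡ 816 (mod 1927)
5^32 ≡ 816^2 = 665856 ≡ 1041 (mod 1927)
5^64 ≡ 1041^2 = 1083681 ≡ 707 (mod 1927)
5^128 ≡ 707^2 = 499849 ≡ 756 (mod 1927)
5^256 ≡ 756^2 = 571536 ≡ 1144 (mod 1927)
5^512 ≡ 1144^2 = 1308736 ≡ 303 (mod 1927)
5^1024 ≡ 303^2 = 91809 ≡ 1240 (mod 1927)
1926 = 1024 + 512 + 256 + 128 + 4 + 2 in binary powers of 2.
So 5^1926 ≡ 1240 · 303 · 1144 · 756 · 625 · 25 ≡ 291 (mod 1927).
Since 291 ≠ 1, base 5 is a Fermat witness: 1927 is composite.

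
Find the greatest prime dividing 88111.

88111 = 17 · 5183
5183 = 71 · 73
73 is prime.
So 88111 = 17 · 71 · 73; the largest prime factor is 73.

73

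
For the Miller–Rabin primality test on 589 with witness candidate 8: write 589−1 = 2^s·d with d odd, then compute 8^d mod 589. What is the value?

436

589 − 1 = 588 = 2^2 · 147, so d = 147.
8^1 ≡ 8 (mod 589)
8^2 ≡ 8^2 = 64 ≡ 64 (mod 589)
8^4 ≡ 64^2 = 4096 ≡ 562 (mod 589)
8^8 ≡ 562^2 = 315844 ≡ 140 (mod 589)
8^16 ≡ 140^2 = 19600 ≡ 163 (mod 589)
8^32 ≡ 163^2 = 26569 ≡ 64 (mod 589)
8^64 ≡ 64^2 = 4096 ≡ 562 (mod 589)
8^128 ≡ 562^2 = 315844 ≡ 140 (mod 589)
147 = 128 + 16 + 2 + 1 in binary powers of 2.
So 8^147 ≡ 140 · 163 · 64 · 8 ≡ 436 (mod 589).
Squaring chain: 436 → 438; never reaches −1, so base 8 is a Miller–Rabin witness that 589 is composite.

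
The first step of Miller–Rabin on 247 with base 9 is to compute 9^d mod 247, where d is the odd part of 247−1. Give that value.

144

247 − 1 = 246 = 2^1 · 123, so d = 123.
9^1 ≡ 9 (mod 247)
9^2 ≡ 9^2 = 81 ≡ 81 (mod 247)
9^4 ≡ 81^2 = 6561 ≡ 139 (mod 247)
9^8 ≡ 139^2 = 19321 ≡ 55 (mod 247)
9^16 ≡ 55^2 = 3025 ≡ 61 (mod 247)
9^32 ≡ 61^2 = 3721 ≡ 16 (mod 247)
9^64 ≡ 16^2 = 256 ≡ 9 (mod 247)
123 = 64 + 32 + 16 + 8 + 2 + 1 in binary powers of 2.
So 9^123 ≡ 9 · 16 · 61 · 55 · 81 · 9 ≡ 144 (mod 247).
Squaring chain: 144; never reaches −1, so base 9 is a Miller–Rabin witness that 247 is composite.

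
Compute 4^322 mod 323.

101

4^1 ≡ 4 (mod 323)
4^2 ≡ 4^2 = 16 ≡ 16 (mod 323)
4^4 ≡ 16^2 = 256 ≡ 256 (mod 323)
4^8 ≡ 256^2 = 65536 ≡ 290 (mod 323)
4^16 ≡ 290^2 = 84100 ≡ 120 (mod 323)
4^32 ≡ 120^2 = 14400 ≡ 188 (mod 323)
4^64 ≡ 188^2 = 35344 ≡ 137 (mod 323)
4^128 ≡ 137^2 = 18769 ≡ 35 (mod 323)
4^256 ≡ 35^2 = 1225 ≡ 256 (mod 323)
322 = 256 + 64 + 2 in binary powers of 2.
So 4^322 ≡ 256 · 137 · 16 ≡ 101 (mod 323).
Since 101 ≠ 1, base 4 is a Fermat witness: 323 is composite.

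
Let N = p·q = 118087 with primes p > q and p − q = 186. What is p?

Since p = q + 186, we have 118087 = q(q + 186), so q² + 186q − 118087 = 0.
Discriminant: 186² + 4·118087 = 34596 + 472348 = 506944; √506944 = 712.
q = (−186 + 712)/2 = 263, and p = q + 186 = 449.
Check: 263 · 449 = 118087.

449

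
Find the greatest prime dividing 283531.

97

283531 = 37 · 7663
7663 = 79 · 97
97 is prime.
So 283531 = 37 · 79 · 97; the largest prime factor is 97.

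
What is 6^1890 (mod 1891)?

6^1 ≡ 6 (mod 1891)
6^2 ≡ 6^2 = 36 ≡ 36 (mod 1891)
6^4 ≡ 36^2 = 1296 ≡ 1296 (mod 1891)
6^8 ≡ 1296^2 = 1679616 ≡ 408 (mod 1891)
6^16 ≡ 408^2 = 166464 ≡ 56 (mod 1891)
6^32 ≡ 56^2 = 3136 ≡ 1245 (mod 1891)
6^64 ≡ 1245^2 = 1550025 ≡ 1296 (mod 1891)
6^128 ≡ 1296^2 = 1679616 ≡ 408 (mod 1891)
6^256 ≡ 408^2 = 166464 ≡ 56 (mod 1891)
6^512 ≡ 56^2 = 3136 ≡ 1245 (mod 1891)
6^1024 ≡ 1245^2 = 1550025 ≡ 1296 (mod 1891)
1890 = 1024 + 512 + 256 + 64 + 32 + 2 in binary powers of 2.
So 6^1890 ≡ 1296 · 1245 · 56 · 1296 · 1245 · 36 ≡ 1768 (mod 1891).
Since 1768 ≠ 1, base 6 is a Fermat witness: 1891 is composite.

1768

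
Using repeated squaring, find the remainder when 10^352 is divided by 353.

10^1 ≡ 10 (mod 353)
10^2 ≡ 10^2 = 100 ≡ 100 (mod 353)
10^4 ≡ 100^2 = 10000 ≡ 116 (mod 353)
10^8 ≡ 116^2 = 13456 ≡ 42 (mod 353)
10^16 ≡ 42^2 = 1764 ≡ 352 (mod 353)
10^32 ≡ 352^2 = 123904 ≡ 1 (mod 353)
10^64 ≡ 1^2 = 1 ≡ 1 (mod 353)
10^128 ≡ 1^2 = 1 ≡ 1 (mod 353)
10^256 ≡ 1^2 = 1 ≡ 1 (mod 353)
352 = 256 + 64 + 32 in binary powers of 2.
So 10^352 ≡ 1 · 1 · 1 ≡ 1 (mod 353).
Since the result is 1, base 10 gives no evidence that 353 is composite.

1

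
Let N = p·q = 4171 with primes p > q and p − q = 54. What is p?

97

Since p = q + 54, we have 4171 = q(q + 54), so q² + 54q − 4171 = 0.
Discriminant: 54² + 4·4171 = 2916 + 16684 = 19600; √19600 = 140.
q = (−54 + 140)/2 = 43, and p = q + 54 = 97.
Check: 43 · 97 = 4171.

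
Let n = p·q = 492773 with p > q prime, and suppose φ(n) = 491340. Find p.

φ(n) = (p−1)(q−1) = n − (p+q) + 1, so p + q = 492773 − 491340 + 1 = 1434.
p and q are the roots of t² − 1434t + 492773 = 0.
Discriminant: 1434² − 4·492773 = 2056356 − 1971092 = 85264; √85264 = 292.
q = (1434 − 292)/2 = 571, p = (1434 + 292)/2 = 863.
Check: 571 · 863 = 492773.

863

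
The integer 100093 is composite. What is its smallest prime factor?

7

100093 is odd.
Digit sum 13, not divisible by 3.
Ends in 3: not divisible by 5.
7: 100093 = 7·14299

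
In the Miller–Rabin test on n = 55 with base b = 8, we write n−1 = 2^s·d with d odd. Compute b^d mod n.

2

55 − 1 = 54 = 2^1 · 27, so d = 27.
8^1 ≡ 8 (mod 55)
8^2 ≡ 8^2 = 64 ≡ 9 (mod 55)
8^4 ≡ 9^2 = 81 ≡ 26 (mod 55)
8^8 ≡ 26^2 = 676 ≡ 16 (mod 55)
8^16 ≡ 16^2 = 256 ≡ 36 (mod 55)
27 = 16 + 8 + 2 + 1 in binary powers of 2.
So 8^27 ≡ 36 · 16 · 9 · 8 ≡ 2 (mod 55).
Squaring chain: 2; never reaches −1, so base 8 is a Miller–Rabin witness that 55 is composite.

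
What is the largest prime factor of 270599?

43

270599 = 7 · 38657
38657 = 29 · 1333
1333 = 31 · 43
43 is prime.
So 270599 = 7 · 29 · 31 · 43; the largest prime factor is 43.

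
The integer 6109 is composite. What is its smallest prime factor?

41

6109 is odd.
Digit sum 16, not divisible by 3.
Ends in 9: not divisible by 5.
7: 6109 = 7·872 + 5
11: 6109 = 11·555 + 4
13: 6109 = 13·469 + 12
17: 6109 = 17·359 + 6
19: 6109 = 19·321 + 10
23: 6109 = 23·265 + 14
29: 6109 = 29·210 + 19
31: 6109 = 31·197 + 2
37: 6109 = 37·165 + 4
41: 6109 = 41·149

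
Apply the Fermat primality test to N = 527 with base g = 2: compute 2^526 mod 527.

2^1 ≡ 2 (mod 527)
2^2 ≡ 2^2 = 4 ≡ 4 (mod 527)
2^4 ≡ 4^2 = 16 ≡ 16 (mod 527)
2^8 ≡ 16^2 = 256 ≡ 256 (mod 527)
2^16 ≡ 256^2 = 65536 ≡ 188 (mod 527)
2^32 ≡ 188^2 = 35344 ≡ 35 (mod 527)
2^64 ≡ 35^2 = 1225 ≡ 171 (mod 527)
2^128 ≡ 171^2 = 29241 ≡ 256 (mod 527)
2^256 ≡ 256^2 = 65536 ≡ 188 (mod 527)
2^512 ≡ 188^2 = 35344 ≡ 35 (mod 527)
526 = 512 + 8 + 4 + 2 in binary powers of 2.
So 2^526 ≡ 35 · 256 · 16 · 4 ≡ 64 (mod 527).
Since 64 ≠ 1, base 2 is a Fermat witness: 527 is composite.

64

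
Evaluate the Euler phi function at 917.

780

Factor: 917 = 7 · 131.
φ(917) = (7−1) · (131−1) = 6 · 130 = 780.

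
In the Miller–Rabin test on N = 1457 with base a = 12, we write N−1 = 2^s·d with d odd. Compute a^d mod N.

1457 − 1 = 1456 = 2^4 · 91, so d = 91.
12^1 ≡ 12 (mod 1457)
12^2 ≡ 12^2 = 144 ≡ 144 (mod 1457)
12^4 ≡ 144^2 = 20736 ≡ 338 (mod 1457)
12^8 ≡ 338^2 = 114244 ≡ 598 (mod 1457)
12^16 ≡ 598^2 = 357604 ≡ 639 (mod 1457)
12^32 ≡ 639^2 = 408321 ≡ 361 (mod 1457)
12^64 ≡ 361^2 = 130321 ≡ 648 (mod 1457)
91 = 64 + 16 + 8 + 2 + 1 in binary powers of 2.
So 12^91 ≡ 648 · 639 · 598 · 144 · 12 ≡ 756 (mod 1457).
Squaring chain: 756 → 392 → 679 → 629; never reaches −1, so base 12 is a Miller–Rabin witness that 1457 is composite.

756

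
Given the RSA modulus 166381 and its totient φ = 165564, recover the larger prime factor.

φ(n) = (p−1)(q−1) = n − (p+q) + 1, so p + q = 166381 − 165564 + 1 = 818.
p and q are the roots of t² − 818t + 166381 = 0.
Discriminant: 818² − 4·166381 = 669124 − 665524 = 3600; √3600 = 60.
q = (818 − 60)/2 = 379, p = (818 + 60)/2 = 439.
Check: 379 · 439 = 166381.

439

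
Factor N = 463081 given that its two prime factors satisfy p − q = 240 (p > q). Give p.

Since p = q + 240, we have 463081 = q(q + 240), so q² + 240q − 463081 = 0.
Discriminant: 240² + 4·463081 = 57600 + 1852324 = 1909924; √1909924 = 1382.
q = (−240 + 1382)/2 = 571, and p = q + 240 = 811.
Check: 571 · 811 = 463081.

811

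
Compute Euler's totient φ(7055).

Factor: 7055 = 5 · 17 · 83.
φ(7055) = (5−1) · (17−1) · (83−1) = 4 · 16 · 82 = 5248.

5248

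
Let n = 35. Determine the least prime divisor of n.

5

35 is odd.
Digit sum 8, not divisible by 3.
Ends in 5: divisible by 5.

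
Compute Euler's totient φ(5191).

4984

Factor: 5191 = 29 · 179.
φ(5191) = (29−1) · (179−1) = 28 · 178 = 4984.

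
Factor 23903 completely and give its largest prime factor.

53

23903 = 11 · 2173
2173 = 41 · 53
53 is prime.
So 23903 = 11 · 41 · 53; the largest prime factor is 53.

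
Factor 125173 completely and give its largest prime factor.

125173 = 41 · 3053
3053 = 43 · 71
71 is prime.
So 125173 = 41 · 43 · 71; the largest prime factor is 71.

71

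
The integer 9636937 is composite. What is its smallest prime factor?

53

9636937 is odd.
Digit sum 43, not divisible by 3.
Ends in 7: not divisible by 5.
7: 9636937 = 7·1376705 + 2
11: 9636937 = 11·876085 + 2
13: 9636937 = 13·741302 + 11
17: 9636937 = 17·566878 + 11
19: 9636937 = 19·507207 + 4
23: 9636937 = 23·418997 + 6
29: 9636937 = 29·332308 + 5
31: 9636937 = 31·310868 + 29
37: 9636937 = 37·260457 + 28
41: 9636937 = 41·235047 + 10
43: 9636937 = 43·224114 + 35
47: 9636937 = 47·205041 + 10
53: 9636937 = 53·181829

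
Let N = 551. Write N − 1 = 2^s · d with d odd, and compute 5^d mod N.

294

551 − 1 = 550 = 2^1 · 275, so d = 275.
5^1 ≡ 5 (mod 551)
5^2 ≡ 5^2 = 25 ≡ 25 (mod 551)
5^4 ≡ 25^2 = 625 ≡ 74 (mod 551)
5^8 ≡ 74^2 = 5476 ≡ 517 (mod 551)
5^16 ≡ 517^2 = 267289 ≡ 54 (mod 551)
5^32 ≡ 54^2 = 2916 ≡ 161 (mod 551)
5^64 ≡ 161^2 = 25921 ≡ 24 (mod 551)
5^128 ≡ 24^2 = 576 ≡ 25 (mod 551)
5^256 ≡ 25^2 = 625 ≡ 74 (mod 551)
275 = 256 + 16 + 2 + 1 in binary powers of 2.
So 5^275 ≡ 74 · 54 · 25 · 5 ≡ 294 (mod 551).
Squaring chain: 294; never reaches −1, so base 5 is a Miller–Rabin witness that 551 is composite.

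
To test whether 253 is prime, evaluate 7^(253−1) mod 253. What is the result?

7^1 ≡ 7 (mod 253)
7^2 ≡ 7^2 = 49 ≡ 49 (mod 253)
7^4 ≡ 49^2 = 2401 ≡ 124 (mod 253)
7^8 ≡ 124^2 = 15376 ≡ 196 (mod 253)
7^16 ≡ 196^2 = 38416 ≡ 213 (mod 253)
7^32 ≡ 213^2 = 45369 ≡ 82 (mod 253)
7^64 ≡ 82^2 = 6724 ≡ 146 (mod 253)
7^128 ≡ 146^2 = 21316 ≡ 64 (mod 253)
252 = 128 + 64 + 32 + 16 + 8 + 4 in binary powers of 2.
So 7^252 ≡ 64 · 146 · 82 · 213 · 196 · 124 ≡ 82 (mod 253).
Since 82 ≠ 1, base 7 is a Fermat witness: 253 is composite.

82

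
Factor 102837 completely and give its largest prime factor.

102837 = 3 · 34279
34279 = 7 · 4897
4897 = 59 · 83
83 is prime.
So 102837 = 3 · 7 · 59 · 83; the largest prime factor is 83.

83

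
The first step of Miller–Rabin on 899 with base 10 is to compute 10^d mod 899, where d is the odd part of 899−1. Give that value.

899 − 1 = 898 = 2^1 · 449, so d = 449.
10^1 ≡ 10 (mod 899)
10^2 ≡ 10^2 = 100 ≡ 100 (mod 899)
10^4 ≡ 100^2 = 10000 ≡ 111 (mod 899)
10^8 ≡ 111^2 = 12321 ≡ 634 (mod 899)
10^16 ≡ 634^2 = 401956 ≡ 103 (mod 899)
10^32 ≡ 103^2 = 10609 ≡ 720 (mod 899)
10^64 ≡ 720^2 = 518400 ≡ 576 (mod 899)
10^128 ≡ 576^2 = 331776 ≡ 45 (mod 899)
10^256 ≡ 45^2 = 2025 ≡ 227 (mod 899)
449 = 256 + 128 + 64 + 1 in binary powers of 2.
So 10^449 ≡ 227 · 45 · 576 · 10 ≡ 648 (mod 899).
Squaring chain: 648; never reaches −1, so base 10 is a Miller–Rabin witness that 899 is composite.

648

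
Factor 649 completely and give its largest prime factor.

649 = 11 · 59
59 is prime.
So 649 = 11 · 59; the largest prime factor is 59.

59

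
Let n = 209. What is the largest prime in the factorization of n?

209 = 11 · 19
19 is prime.
So 209 = 11 · 19; the largest prime factor is 19.

19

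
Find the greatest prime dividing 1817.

1817 = 23 · 79
79 is prime.
So 1817 = 23 · 79; the largest prime factor is 79.

79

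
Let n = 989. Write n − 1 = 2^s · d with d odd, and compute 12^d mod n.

989 − 1 = 988 = 2^2 · 247, so d = 247.
12^1 ≡ 12 (mod 989)
12^2 ≡ 12^2 = 144 ≡ 144 (mod 989)
12^4 ≡ 144^2 = 20736 ≡ 956 (mod 989)
12^8 ≡ 956^2 = 913936 ≡ 100 (mod 989)
12^16 ≡ 100^2 = 10000 ≡ 110 (mod 989)
12^32 ≡ 110^2 = 12100 ≡ 232 (mod 989)
12^64 ≡ 232^2 = 53824 ≡ 418 (mod 989)
12^128 ≡ 418^2 = 174724 ≡ 660 (mod 989)
247 = 128 + 64 + 32 + 16 + 4 + 2 + 1 in binary powers of 2.
So 12^247 ≡ 660 · 418 · 232 · 110 · 956 · 144 · 12 ≡ 363 (mod 989).
Squaring chain: 363 → 232; never reaches −1, so base 12 is a Miller–Rabin witness that 989 is composite.

363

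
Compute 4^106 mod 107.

1

4^1 ≡ 4 (mod 107)
4^2 ≡ 4^2 = 16 ≡ 16 (mod 107)
4^4 ≡ 16^2 = 256 ≡ 42 (mod 107)
4^8 ≡ 42^2 = 1764 ≡ 52 (mod 107)
4^16 ≡ 52^2 = 2704 ≡ 29 (mod 107)
4^32 ≡ 29^2 = 841 ≡ 92 (mod 107)
4^64 ≡ 92^2 = 8464 ≡ 11 (mod 107)
106 = 64 + 32 + 8 + 2 in binary powers of 2.
So 4^106 ≡ 11 · 92 · 52 · 16 ≡ 1 (mod 107).
Since the result is 1, base 4 gives no evidence that 107 is composite.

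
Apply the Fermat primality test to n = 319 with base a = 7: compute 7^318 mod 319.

7^1 ≡ 7 (mod 319)
7^2 ≡ 7^2 = 49 ≡ 49 (mod 319)
7^4 ≡ 49^2 = 2401 ≡ 168 (mod 319)
7^8 ≡ 168^2 = 28224 ≡ 152 (mod 319)
7^16 ≡ 152^2 = 23104 ≡ 136 (mod 319)
7^32 ≡ 136^2 = 18496 ≡ 313 (mod 319)
7^64 ≡ 313^2 = 97969 ≡ 36 (mod 319)
7^128 ≡ 36^2 = 1296 ≡ 20 (mod 319)
7^256 ≡ 20^2 = 400 ≡ 81 (mod 319)
318 = 256 + 32 + 16 + 8 + 4 + 2 in binary powers of 2.
So 7^318 ≡ 81 · 313 · 136 · 152 · 168 · 49 ≡ 53 (mod 319).
Since 53 ≠ 1, base 7 is a Fermat witness: 319 is composite.

53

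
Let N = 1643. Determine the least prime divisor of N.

1643 is odd.
Digit sum 14, not divisible by 3.
Ends in 3: not divisible by 5.
7: 1643 = 7·234 + 5
11: 1643 = 11·149 + 4
13: 1643 = 13·126 + 5
17: 1643 = 17·96 + 11
19: 1643 = 19·86 + 9
23: 1643 = 23·71 + 10
29: 1643 = 29·56 + 19
31: 1643 = 31·53

31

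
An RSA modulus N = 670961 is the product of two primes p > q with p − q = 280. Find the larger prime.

Since p = q + 280, we have 670961 = q(q + 280), so q² + 280q − 670961 = 0.
Discriminant: 280² + 4·670961 = 78400 + 2683844 = 2762244; √2762244 = 1662.
q = (−280 + 1662)/2 = 691, and p = q + 280 = 971.
Check: 691 · 971 = 670961.

971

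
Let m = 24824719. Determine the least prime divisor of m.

83

24824719 is odd.
Digit sum 37, not divisible by 3.
Ends in 9: not divisible by 5.
7: 24824719 = 7·3546388 + 3
11: 24824719 = 11·2256792 + 7
13: 24824719 = 13·1909593 + 10
17: 24824719 = 17·1460277 + 10
19: 24824719 = 19·1306564 + 3
23: 24824719 = 23·1079335 + 14
29: 24824719 = 29·856024 + 23
31: 24824719 = 31·800797 + 12
37: 24824719 = 37·670938 + 13
41: 24824719 = 41·605480 + 39
43: 24824719 = 43·577319 + 2
47: 24824719 = 47·528185 + 24
53: 24824719 = 53·468390 + 49
59: 24824719 = 59·420757 + 56
61: 24824719 = 61·406962 + 37
67: 24824719 = 67·370518 + 13
71: 24824719 = 71·349643 + 66
73: 24824719 = 73·340064 + 47
79: 24824719 = 79·314236 + 75
83: 24824719 = 83·299093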